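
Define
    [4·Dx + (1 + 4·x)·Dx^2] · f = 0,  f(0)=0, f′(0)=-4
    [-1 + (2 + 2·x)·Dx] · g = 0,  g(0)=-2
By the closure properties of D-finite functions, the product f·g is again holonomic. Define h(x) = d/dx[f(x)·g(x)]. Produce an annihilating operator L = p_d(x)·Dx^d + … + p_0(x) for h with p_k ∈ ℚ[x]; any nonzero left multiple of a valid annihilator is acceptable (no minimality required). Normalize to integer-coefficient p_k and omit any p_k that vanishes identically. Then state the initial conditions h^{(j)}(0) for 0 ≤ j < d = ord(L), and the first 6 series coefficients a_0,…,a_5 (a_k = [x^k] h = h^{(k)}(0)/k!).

f: a_k = 0, -4, 8, -64/3, 64, -1024/5, …
g: a_k = -2, -1, 1/4, -1/8, 5/64, -7/128, …
Sym-product of L_f,L_g gives L₀ (≤ ord 2).
h₀' ⇒ L via d/dx closure of L₀.
L = (-83 - 40·x + 16·x^2) + (-196 - 372·x - 48·x^2 + 128·x^3)·Dx + (-20 - 104·x - 84·x^2 + 64·x^3 + 64·x^4)·Dx^2  (order 2).
h: a_k = 8, -24, 101, -1250/3, 81349/48, -547691/80, …
ICs: h(0) = 8, h′(0) = -24.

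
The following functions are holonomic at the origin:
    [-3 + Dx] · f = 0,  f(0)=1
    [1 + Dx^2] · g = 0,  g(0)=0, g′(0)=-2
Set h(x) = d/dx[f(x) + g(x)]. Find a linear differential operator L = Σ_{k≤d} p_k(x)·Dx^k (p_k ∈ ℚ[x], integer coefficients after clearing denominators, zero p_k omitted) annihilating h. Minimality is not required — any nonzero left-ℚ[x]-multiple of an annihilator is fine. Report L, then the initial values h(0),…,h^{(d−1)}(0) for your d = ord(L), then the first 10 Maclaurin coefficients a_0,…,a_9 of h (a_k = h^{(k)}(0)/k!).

f: a_k = 1, 3, 9/2, 9/2, 27/8, 81/40, 81/80, 243/560, 729/4480, 243/4480, …
g: a_k = 0, -2, 0, 1/3, 0, -1/60, 0, 1/2520, 0, -1/181440, …
Sum ⇒ L₀ = lclm(L_f,L_g) in ℚ(x)⟨Dx⟩.
Derive L from L₀ (diff closure).
L = 3 - Dx + 3·Dx^2 - Dx^3  (order 3).
h: a_k = 1, 9, 29/2, 27/2, 241/24, 243/40, 2189/720, 729/560, 19681/40320, 729/4480, …
ICs: h(0) = 1, h′(0) = 9, h′′(0) = 29.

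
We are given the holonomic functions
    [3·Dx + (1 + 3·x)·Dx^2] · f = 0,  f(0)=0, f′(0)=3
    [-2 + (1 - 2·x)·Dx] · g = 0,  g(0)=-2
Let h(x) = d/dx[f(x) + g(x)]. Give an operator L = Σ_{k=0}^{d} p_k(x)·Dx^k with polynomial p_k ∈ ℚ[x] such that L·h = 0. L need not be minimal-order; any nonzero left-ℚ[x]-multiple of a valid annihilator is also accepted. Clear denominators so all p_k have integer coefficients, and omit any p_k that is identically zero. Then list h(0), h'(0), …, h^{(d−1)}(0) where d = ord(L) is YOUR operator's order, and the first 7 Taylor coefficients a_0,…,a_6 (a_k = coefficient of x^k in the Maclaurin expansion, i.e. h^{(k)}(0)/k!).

L = (-144 - 72·x) + (-6 - 216·x - 144·x^2)·Dx + (7 + 13·x - 36·x^2 - 36·x^3)·Dx^2  (order 2).
h: a_k = -1, -25, -21, -209, -77, -1497, 395, …
ICs: h(0) = -1, h′(0) = -25.

f: a_k = 0, 3, -9/2, 9, -81/4, 243/5, -243/2, …
g: a_k = -2, -4, -8, -16, -32, -64, -128, …
L₀ := lclm(L_f,L_g); ord L₀ ≤ 2+1.
h=h₀': d/dx-closure on L₀ ⇒ L.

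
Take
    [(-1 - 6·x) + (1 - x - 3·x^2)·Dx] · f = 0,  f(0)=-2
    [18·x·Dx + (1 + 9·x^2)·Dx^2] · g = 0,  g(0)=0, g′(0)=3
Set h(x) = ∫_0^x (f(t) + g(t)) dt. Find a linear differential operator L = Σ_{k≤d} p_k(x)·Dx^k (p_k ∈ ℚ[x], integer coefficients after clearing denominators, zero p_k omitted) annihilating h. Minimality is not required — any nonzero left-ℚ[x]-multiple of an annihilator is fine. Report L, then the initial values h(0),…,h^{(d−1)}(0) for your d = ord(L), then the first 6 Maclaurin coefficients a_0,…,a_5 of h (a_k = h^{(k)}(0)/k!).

L = (-72 + 288·x + 4428·x^2 + 9720·x^3 + 33534·x^4 + 13122·x^6)·Dx^2 + (30 + 180·x + 144·x^2 + 1728·x^3 + 9153·x^4 + 23814·x^5 + 2187·x^6 + 13122·x^7)·Dx^3 + (-4 - 14·x - 114·x^2 + 36·x^3 - 459·x^4 + 1539·x^5 + 2430·x^6 + 729·x^7 + 2187·x^8)·Dx^4  (order 4).
h: a_k = 0, -2, 1/2, -8/3, -23/4, -38/5, …
ICs: h(0) = 0, h′(0) = -2, h′′(0) = 1, h′′′(0) = -16.

f: a_k = -2, -2, -8, -14, -38, -80, …
g: a_k = 0, 3, 0, -9, 0, 243/5, …
h₀=f+g: left-lcm gives L₀, ord ≤ 3.
h=∫h₀ ⇒ L = L₀·Dx.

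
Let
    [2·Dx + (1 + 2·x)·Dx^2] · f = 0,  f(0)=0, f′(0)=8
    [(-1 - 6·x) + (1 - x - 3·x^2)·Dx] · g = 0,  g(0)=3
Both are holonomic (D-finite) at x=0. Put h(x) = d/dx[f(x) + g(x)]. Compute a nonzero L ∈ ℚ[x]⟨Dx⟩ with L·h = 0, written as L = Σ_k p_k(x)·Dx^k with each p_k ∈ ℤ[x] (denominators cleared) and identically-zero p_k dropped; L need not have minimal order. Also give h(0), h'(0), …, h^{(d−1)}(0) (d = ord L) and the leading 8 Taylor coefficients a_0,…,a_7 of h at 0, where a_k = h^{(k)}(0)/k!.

f: a_k = 0, 8, -8, 32/3, -16, 128/5, -128/3, 512/7, …
g: a_k = 3, 3, 12, 21, 57, 120, 291, 651, …
Weyl lclm of L_f,L_g ⇒ L₀ (ord ≤ 3).
Derive L from L₀ (diff closure).
L = (-74 - 412·x - 948·x^2 - 864·x^3 - 648·x^4) + (-17 - 212·x - 890·x^2 - 1644·x^3 - 1764·x^4 - 1080·x^5)·Dx + (5 + 27·x + 33·x^2 - 68·x^3 - 276·x^4 - 396·x^5 - 216·x^6)·Dx^2  (order 2).
h: a_k = 11, 8, 95, 164, 728, 1490, 5069, 11168, …
ICs: h(0) = 11, h′(0) = 8.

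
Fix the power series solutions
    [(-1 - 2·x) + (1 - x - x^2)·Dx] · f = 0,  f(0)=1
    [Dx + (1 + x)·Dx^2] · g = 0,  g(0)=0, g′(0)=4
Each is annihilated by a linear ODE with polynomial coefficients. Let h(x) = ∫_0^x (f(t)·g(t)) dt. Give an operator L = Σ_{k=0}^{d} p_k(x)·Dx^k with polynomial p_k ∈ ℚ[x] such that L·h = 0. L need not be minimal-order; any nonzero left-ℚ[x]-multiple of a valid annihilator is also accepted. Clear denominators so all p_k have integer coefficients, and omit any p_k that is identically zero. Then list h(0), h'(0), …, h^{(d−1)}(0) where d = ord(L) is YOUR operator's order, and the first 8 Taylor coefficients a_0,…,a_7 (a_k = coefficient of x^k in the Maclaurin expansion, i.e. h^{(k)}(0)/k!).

L = (3 + 4·x)·Dx + (1 + 7·x + 5·x^2)·Dx^2 + (-1 + 2·x^2 + x^3)·Dx^3  (order 3).
h: a_k = 0, 0, 2, 2/3, 11/6, 5/3, 247/90, 362/105, …
ICs: h(0) = 0, h′(0) = 0, h′′(0) = 4.

f: a_k = 1, 1, 2, 3, 5, 8, 13, 21, …
g: a_k = 0, 4, -2, 4/3, -1, 4/5, -2/3, 4/7, …
f·g: L₀ = L_f ⊗_s L_g, ord ≤ 1·2.
Integrate: L := L₀·Dx.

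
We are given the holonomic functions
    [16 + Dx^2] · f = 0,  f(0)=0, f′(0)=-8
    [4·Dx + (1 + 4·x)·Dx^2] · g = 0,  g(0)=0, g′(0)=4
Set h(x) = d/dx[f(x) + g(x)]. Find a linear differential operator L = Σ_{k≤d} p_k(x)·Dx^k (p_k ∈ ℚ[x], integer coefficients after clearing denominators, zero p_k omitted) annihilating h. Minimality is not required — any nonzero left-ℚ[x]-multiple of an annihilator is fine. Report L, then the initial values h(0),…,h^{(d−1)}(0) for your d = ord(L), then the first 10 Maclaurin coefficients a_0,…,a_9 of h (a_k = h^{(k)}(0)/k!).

L = (448 + 512·x + 1024·x^2) + (48 + 320·x + 768·x^2 + 1024·x^3)·Dx + (28 + 32·x + 64·x^2)·Dx^2 + (3 + 20·x + 48·x^2 + 64·x^3)·Dx^3  (order 3).
h: a_k = -4, -16, 128, -256, 2816/3, -4096, 739328/45, -65536, 82571264/315, -1048576, …
ICs: h(0) = -4, h′(0) = -16, h′′(0) = 256.

f: a_k = 0, -8, 0, 64/3, 0, -256/15, 0, 2048/315, 0, -4096/2835, …
g: a_k = 0, 4, -8, 64/3, -64, 1024/5, -2048/3, 16384/7, -8192, 262144/9, …
f+g: L₀ = lclm(L_f,L_g), ord ≤ 2+2.
Derive L from L₀ (diff closure).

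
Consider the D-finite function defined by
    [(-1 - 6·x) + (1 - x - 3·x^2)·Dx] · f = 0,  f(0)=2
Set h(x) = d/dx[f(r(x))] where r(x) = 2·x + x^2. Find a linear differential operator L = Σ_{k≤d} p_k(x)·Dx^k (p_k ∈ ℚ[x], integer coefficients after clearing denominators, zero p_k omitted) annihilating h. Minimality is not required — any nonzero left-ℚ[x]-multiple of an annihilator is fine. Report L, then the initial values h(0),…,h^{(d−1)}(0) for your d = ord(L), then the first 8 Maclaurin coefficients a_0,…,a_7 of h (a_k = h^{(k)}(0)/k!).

L = (17 + 114·x + 597·x^2 + 1260·x^3 + 1215·x^4 + 540·x^5 + 90·x^6) + (-1 - 11·x + 21·x^2 + 211·x^3 + 405·x^4 + 333·x^5 + 126·x^6 + 18·x^7)·Dx  (order 1).
h: a_k = 4, 68, 432, 3136, 19300, 118452, 696528, 4034608, …
ICs: h(0) = 4.

f: a_k = 2, 2, 8, 14, 38, 80, 194, 434, …
L₀ from L_f via x↦r, Dx↦r'^{-1}Dx.
Differentiate: ansatz ord ≤ ord L₀ ⇒ L.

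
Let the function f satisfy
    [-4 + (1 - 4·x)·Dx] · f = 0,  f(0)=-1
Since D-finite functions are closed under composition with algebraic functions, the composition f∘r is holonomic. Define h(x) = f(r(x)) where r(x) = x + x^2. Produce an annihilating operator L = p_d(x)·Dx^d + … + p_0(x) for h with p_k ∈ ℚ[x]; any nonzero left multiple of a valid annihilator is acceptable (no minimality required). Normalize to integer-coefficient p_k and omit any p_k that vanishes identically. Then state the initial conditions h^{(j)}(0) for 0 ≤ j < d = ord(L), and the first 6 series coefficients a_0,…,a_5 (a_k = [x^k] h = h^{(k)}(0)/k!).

L = (4 + 8·x) + (-1 + 4·x + 4·x^2)·Dx  (order 1).
h: a_k = -1, -4, -20, -96, -464, -2240, …
ICs: h(0) = -1.

f: a_k = -1, -4, -16, -64, -256, -1024, …
f∘r: x↦r, Dx↦Dx/r' in L_f ⇒ L₀.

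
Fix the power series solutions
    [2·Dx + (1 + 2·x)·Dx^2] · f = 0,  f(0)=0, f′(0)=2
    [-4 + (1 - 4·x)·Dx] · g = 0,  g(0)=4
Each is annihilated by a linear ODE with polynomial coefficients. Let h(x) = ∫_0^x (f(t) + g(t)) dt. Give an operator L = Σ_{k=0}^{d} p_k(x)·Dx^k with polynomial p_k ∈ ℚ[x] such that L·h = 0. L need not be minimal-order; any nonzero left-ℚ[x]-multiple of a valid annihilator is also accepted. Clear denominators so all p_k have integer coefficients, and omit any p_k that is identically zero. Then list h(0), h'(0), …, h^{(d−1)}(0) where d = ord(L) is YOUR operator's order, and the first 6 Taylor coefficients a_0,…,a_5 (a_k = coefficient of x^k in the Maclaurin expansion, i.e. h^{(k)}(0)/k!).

L = (-128 - 64·x)·Dx^2 + (-44 - 224·x - 128·x^2)·Dx^3 + (5 - 6·x - 48·x^2 - 32·x^3)·Dx^4  (order 4).
h: a_k = 0, 4, 9, 62/3, 194/3, 204, …
ICs: h(0) = 0, h′(0) = 4, h′′(0) = 18, h′′′(0) = 124.

f: a_k = 0, 2, -2, 8/3, -4, 32/5, …
g: a_k = 4, 16, 64, 256, 1024, 4096, …
Sum ⇒ L₀ = lclm(L_f,L_g) in ℚ(x)⟨Dx⟩.
h=∫h₀ ⇒ L = L₀·Dx.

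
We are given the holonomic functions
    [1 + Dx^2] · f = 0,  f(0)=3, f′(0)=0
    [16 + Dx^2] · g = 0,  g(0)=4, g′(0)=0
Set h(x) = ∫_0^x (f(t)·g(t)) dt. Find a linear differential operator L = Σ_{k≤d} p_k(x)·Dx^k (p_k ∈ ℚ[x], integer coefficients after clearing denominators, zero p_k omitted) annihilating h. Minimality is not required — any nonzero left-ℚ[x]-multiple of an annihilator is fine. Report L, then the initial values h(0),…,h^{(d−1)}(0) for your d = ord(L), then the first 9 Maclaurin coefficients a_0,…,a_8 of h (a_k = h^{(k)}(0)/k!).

L = 225·Dx + 34·Dx^3 + Dx^5  (order 5).
h: a_k = 0, 12, 0, -34, 0, 353/10, 0, -8177/420, 0, …
ICs: h(0) = 0, h′(0) = 12, h′′(0) = 0, h′′′(0) = -204, h′′′′(0) = 0.

f: a_k = 3, 0, -3/2, 0, 1/8, 0, -1/240, 0, 1/13440, …
g: a_k = 4, 0, -32, 0, 128/3, 0, -1024/45, 0, 2048/315, …
L₀ := L_f ⊗_s L_g (sym. prod.), ord ≤ 4.
Integrate: L := L₀·Dx.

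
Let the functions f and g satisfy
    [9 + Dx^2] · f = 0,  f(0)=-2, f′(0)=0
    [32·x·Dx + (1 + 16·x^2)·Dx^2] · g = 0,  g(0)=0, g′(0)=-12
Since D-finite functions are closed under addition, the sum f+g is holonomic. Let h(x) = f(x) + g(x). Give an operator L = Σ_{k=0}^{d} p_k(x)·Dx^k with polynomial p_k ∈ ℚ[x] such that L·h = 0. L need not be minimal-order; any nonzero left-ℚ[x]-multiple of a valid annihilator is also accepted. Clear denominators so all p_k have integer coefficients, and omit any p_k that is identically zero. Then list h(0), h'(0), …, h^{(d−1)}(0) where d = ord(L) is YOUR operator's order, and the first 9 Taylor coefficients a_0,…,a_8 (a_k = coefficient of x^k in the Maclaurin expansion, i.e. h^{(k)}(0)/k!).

L = (-52704·x + 967680·x^3 + 663552·x^5)·Dx + (-207 + 13104·x^2 + 283392·x^4 + 331776·x^6)·Dx^2 + (-5856·x + 107520·x^3 + 73728·x^5)·Dx^3 + (-23 + 1456·x^2 + 31488·x^4 + 36864·x^6)·Dx^4  (order 4).
h: a_k = -2, -12, 9, 64, -27/4, -3072/5, 81/40, 49152/7, -729/2240, …
ICs: h(0) = -2, h′(0) = -12, h′′(0) = 18, h′′′(0) = 384.

f: a_k = -2, 0, 9, 0, -27/4, 0, 81/40, 0, -729/2240, …
g: a_k = 0, -12, 0, 64, 0, -3072/5, 0, 49152/7, 0, …
f+g: L₀ = lclm(L_f,L_g), ord ≤ 2+2.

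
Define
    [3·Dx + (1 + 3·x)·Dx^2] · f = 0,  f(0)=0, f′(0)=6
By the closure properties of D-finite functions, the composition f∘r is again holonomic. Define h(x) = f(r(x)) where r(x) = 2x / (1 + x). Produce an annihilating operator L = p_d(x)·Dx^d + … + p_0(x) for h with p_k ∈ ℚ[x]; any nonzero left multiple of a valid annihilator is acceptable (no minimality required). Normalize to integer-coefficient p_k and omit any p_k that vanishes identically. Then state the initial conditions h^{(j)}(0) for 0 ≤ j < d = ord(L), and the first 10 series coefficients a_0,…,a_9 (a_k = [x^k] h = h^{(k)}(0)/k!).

f: a_k = 0, 6, -9, 18, -81/2, 486/5, -243, 4374/7, -6561/4, 4374, …
L₀ from L_f via x↦r, Dx↦r'^{-1}Dx.
L = (8 + 14·x)·Dx + (1 + 8·x + 7·x^2)·Dx^2  (order 2).
h: a_k = 0, 12, -48, 228, -1200, 33612/5, -39216, 1647084/7, -1441200, 8967468, …
ICs: h(0) = 0, h′(0) = 12.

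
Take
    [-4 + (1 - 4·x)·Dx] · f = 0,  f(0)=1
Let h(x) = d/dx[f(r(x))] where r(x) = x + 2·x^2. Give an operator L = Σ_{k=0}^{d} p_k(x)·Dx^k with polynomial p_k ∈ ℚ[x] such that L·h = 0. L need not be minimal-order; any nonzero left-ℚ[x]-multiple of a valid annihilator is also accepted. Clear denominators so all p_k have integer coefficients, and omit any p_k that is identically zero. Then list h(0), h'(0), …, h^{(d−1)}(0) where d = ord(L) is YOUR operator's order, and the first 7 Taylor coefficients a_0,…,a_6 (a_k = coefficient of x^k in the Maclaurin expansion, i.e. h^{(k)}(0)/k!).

f: a_k = 1, 4, 16, 64, 256, 1024, 4096, …
L₀ from L_f via x↦r, Dx↦r'^{-1}Dx.
h₀' ⇒ L via d/dx closure of L₀.
L = (12 + 48·x + 96·x^2) + (-1 + 24·x^2 + 32·x^3)·Dx  (order 1).
h: a_k = 4, 48, 384, 2816, 19200, 125952, 802816, …
ICs: h(0) = 4.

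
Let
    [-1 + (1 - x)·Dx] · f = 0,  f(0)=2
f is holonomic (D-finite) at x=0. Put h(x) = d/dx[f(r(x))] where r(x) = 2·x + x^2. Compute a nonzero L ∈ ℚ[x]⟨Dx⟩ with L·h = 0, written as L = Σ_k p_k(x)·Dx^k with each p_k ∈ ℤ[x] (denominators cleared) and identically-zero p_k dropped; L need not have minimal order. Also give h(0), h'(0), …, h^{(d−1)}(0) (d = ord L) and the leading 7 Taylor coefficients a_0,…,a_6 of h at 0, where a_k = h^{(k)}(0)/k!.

L = (5 + 6·x + 3·x^2) + (-1 + x + 3·x^2 + x^3)·Dx  (order 1).
h: a_k = 4, 20, 72, 232, 700, 2028, 5712, …
ICs: h(0) = 4.

f: a_k = 2, 2, 2, 2, 2, 2, 2, …
h₀=f(r): pull back L_f along r ⇒ L₀.
h₀' ⇒ L via d/dx closure of L₀.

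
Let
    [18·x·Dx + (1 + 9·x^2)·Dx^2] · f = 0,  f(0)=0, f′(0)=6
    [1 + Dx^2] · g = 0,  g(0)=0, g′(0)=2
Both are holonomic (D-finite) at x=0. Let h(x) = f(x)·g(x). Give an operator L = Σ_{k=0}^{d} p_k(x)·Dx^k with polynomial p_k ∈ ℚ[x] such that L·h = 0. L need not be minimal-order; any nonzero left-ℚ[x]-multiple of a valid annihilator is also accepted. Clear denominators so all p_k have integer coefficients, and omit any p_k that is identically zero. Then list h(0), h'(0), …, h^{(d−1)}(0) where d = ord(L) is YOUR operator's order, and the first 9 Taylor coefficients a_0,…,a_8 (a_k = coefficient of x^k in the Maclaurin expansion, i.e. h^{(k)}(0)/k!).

f: a_k = 0, 6, 0, -18, 0, 486/5, 0, -4374/7, 0, …
g: a_k = 0, 2, 0, -1/3, 0, 1/60, 0, -1/2520, 0, …
f·g: L₀ = L_f ⊗_s L_g, ord ≤ 2·2.
L = (370 + 9594·x^2 + 4131·x^4 + 2916·x^6 + 6561·x^8) + (684·x + 6804·x^3 + 8748·x^5 + 26244·x^7)·Dx + (380 + 9792·x^2 + 5346·x^4 + 5832·x^6 + 13122·x^8)·Dx^2 + (684·x + 6804·x^3 + 8748·x^5 + 26244·x^7)·Dx^3 + (10 + 198·x^2 + 1215·x^4 + 2916·x^6 + 6561·x^8)·Dx^4  (order 4).
h: a_k = 0, 0, 12, 0, -38, 0, 401/2, 0, -15389/12, …
ICs: h(0) = 0, h′(0) = 0, h′′(0) = 24, h′′′(0) = 0.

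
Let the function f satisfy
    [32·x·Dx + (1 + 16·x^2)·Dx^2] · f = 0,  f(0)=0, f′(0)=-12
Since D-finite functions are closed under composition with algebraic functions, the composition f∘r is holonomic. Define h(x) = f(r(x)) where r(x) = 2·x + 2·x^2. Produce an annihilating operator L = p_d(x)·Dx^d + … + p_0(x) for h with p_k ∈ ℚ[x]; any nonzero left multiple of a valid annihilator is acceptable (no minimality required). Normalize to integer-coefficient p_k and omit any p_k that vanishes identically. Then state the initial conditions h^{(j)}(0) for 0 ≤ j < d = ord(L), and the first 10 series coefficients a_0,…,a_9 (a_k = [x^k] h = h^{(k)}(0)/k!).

L = (-2 + 128·x + 512·x^2 + 768·x^3 + 384·x^4)·Dx + (1 + 2·x + 64·x^2 + 256·x^3 + 320·x^4 + 128·x^5)·Dx^2  (order 2).
h: a_k = 0, -24, -24, 512, 1536, -90624/5, -97792, 4915200/7, 6094848, -77889536/3, …
ICs: h(0) = 0, h′(0) = -24.

f: a_k = 0, -12, 0, 64, 0, -3072/5, 0, 49152/7, 0, -262144/3, …
Substitute x→r, Dx→(1/r')Dx; clear ⇒ L₀.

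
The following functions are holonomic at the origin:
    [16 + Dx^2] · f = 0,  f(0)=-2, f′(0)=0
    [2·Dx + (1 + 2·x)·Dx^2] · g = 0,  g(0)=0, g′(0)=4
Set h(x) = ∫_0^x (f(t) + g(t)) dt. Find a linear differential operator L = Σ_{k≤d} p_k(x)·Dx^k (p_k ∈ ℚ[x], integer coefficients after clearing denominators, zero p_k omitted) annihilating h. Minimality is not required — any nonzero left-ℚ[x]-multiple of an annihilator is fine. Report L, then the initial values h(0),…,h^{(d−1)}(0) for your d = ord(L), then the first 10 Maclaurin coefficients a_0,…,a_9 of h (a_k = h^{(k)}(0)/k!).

L = (160 + 256·x + 256·x^2)·Dx^2 + (48 + 224·x + 384·x^2 + 256·x^3)·Dx^3 + (10 + 16·x + 16·x^2)·Dx^4 + (3 + 14·x + 24·x^2 + 16·x^3)·Dx^5  (order 5).
h: a_k = 0, -2, 2, 4, 4/3, -88/15, 32/15, -64/45, 32/7, -21184/2835, …
ICs: h(0) = 0, h′(0) = -2, h′′(0) = 4, h′′′(0) = 24, h′′′′(0) = 32.

f: a_k = -2, 0, 16, 0, -64/3, 0, 512/45, 0, -1024/315, 0, …
g: a_k = 0, 4, -4, 16/3, -8, 64/5, -64/3, 256/7, -64, 1024/9, …
h₀=f+g: left-lcm gives L₀, ord ≤ 4.
Integrate: L := L₀·Dx.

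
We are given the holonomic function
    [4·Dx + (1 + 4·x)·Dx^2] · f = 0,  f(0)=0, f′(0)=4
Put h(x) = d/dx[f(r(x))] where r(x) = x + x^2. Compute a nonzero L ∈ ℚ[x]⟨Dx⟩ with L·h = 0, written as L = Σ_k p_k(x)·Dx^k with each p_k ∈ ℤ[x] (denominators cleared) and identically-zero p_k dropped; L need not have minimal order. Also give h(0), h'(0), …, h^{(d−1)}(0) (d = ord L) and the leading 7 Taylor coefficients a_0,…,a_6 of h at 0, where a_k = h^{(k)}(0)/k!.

L = 2 + (1 + 2·x)·Dx  (order 1).
h: a_k = 4, -8, 16, -32, 64, -128, 256, …
ICs: h(0) = 4.

f: a_k = 0, 4, -8, 64/3, -64, 1024/5, -2048/3, …
Change of var in L_f (x↦r) gives L₀.
h₀' ⇒ L via d/dx closure of L₀.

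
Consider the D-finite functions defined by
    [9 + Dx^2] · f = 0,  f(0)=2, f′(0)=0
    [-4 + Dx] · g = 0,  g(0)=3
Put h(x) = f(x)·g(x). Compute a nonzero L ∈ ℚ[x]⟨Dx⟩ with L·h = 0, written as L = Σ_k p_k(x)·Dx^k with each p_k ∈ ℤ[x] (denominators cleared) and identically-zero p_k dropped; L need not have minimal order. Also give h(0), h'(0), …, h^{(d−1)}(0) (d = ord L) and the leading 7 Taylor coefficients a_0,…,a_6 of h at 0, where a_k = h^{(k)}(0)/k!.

L = 25 - 8·Dx + Dx^2  (order 2).
h: a_k = 6, 24, 21, -44, -527/4, -779/5, -11753/120, …
ICs: h(0) = 6, h′(0) = 24.

f: a_k = 2, 0, -9, 0, 27/4, 0, -81/40, …
g: a_k = 3, 12, 24, 32, 32, 128/5, 256/15, …
f·g: L₀ = L_f ⊗_s L_g, ord ≤ 2·1.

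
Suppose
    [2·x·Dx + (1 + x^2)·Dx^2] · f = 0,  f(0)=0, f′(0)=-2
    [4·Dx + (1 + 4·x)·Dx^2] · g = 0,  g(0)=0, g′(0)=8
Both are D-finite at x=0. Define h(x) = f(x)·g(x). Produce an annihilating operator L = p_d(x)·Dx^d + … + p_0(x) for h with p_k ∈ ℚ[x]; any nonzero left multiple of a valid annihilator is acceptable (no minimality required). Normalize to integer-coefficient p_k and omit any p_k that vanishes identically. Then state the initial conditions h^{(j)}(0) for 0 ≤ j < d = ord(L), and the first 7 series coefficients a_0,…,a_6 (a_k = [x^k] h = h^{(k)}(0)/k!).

L = (144 + 896·x + 560·x^2 + 2304·x^3 + 1920·x^4 + 3328·x^5 + 256·x^7)·Dx + (132 + 304·x + 2252·x^2 + 4144·x^3 + 8896·x^4 + 5952·x^5 + 8960·x^6 + 192·x^7 + 896·x^8)·Dx^2 + (72 + 376·x + 912·x^2 + 2808·x^3 + 3720·x^4 + 6288·x^5 + 3072·x^6 + 4368·x^7 + 192·x^8 + 512·x^9)·Dx^3 + (5 + 48·x + 178·x^2 + 416·x^3 + 729·x^4 + 720·x^5 + 1008·x^6 + 384·x^7 + 516·x^8 + 32·x^9 + 64·x^10)·Dx^4  (order 4).
h: a_k = 0, 0, -16, 32, -80, 736/3, -35728/45, …
ICs: h(0) = 0, h′(0) = 0, h′′(0) = -32, h′′′(0) = 192.

f: a_k = 0, -2, 0, 2/3, 0, -2/5, 0, …
g: a_k = 0, 8, -16, 128/3, -128, 2048/5, -4096/3, …
f·g: L₀ = L_f ⊗_s L_g, ord ≤ 2·2.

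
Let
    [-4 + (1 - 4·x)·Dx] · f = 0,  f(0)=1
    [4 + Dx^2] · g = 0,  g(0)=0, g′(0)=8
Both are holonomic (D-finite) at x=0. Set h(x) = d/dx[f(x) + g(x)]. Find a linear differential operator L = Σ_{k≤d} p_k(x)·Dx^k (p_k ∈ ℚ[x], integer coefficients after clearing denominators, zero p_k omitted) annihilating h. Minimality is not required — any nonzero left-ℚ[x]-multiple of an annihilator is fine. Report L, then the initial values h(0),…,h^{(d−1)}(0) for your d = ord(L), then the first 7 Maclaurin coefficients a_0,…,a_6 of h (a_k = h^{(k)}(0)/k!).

L = (1568 - 256·x + 512·x^2) + (-100 + 432·x - 192·x^2 + 256·x^3)·Dx + (392 - 64·x + 128·x^2)·Dx^2 + (-25 + 108·x - 48·x^2 + 64·x^3)·Dx^3  (order 3).
h: a_k = 12, 32, 176, 1024, 15376/3, 24576, 5160928/45, …
ICs: h(0) = 12, h′(0) = 32, h′′(0) = 352.

f: a_k = 1, 4, 16, 64, 256, 1024, 4096, …
g: a_k = 0, 8, 0, -16/3, 0, 16/15, 0, …
Sum ⇒ L₀ = lclm(L_f,L_g) in ℚ(x)⟨Dx⟩.
h₀' ⇒ L via d/dx closure of L₀.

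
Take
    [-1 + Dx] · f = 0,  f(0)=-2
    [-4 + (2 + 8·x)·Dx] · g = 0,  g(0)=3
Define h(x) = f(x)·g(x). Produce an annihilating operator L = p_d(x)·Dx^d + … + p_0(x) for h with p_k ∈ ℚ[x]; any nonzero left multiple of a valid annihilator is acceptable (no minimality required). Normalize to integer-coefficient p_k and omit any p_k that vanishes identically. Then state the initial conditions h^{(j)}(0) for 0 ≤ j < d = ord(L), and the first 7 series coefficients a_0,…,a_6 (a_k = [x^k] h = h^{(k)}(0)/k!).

L = (-3 - 4·x) + (1 + 4·x)·Dx  (order 1).
h: a_k = -6, -18, -3, -19, 159/4, -2371/20, 43487/120, …
ICs: h(0) = -6.

f: a_k = -2, -2, -1, -1/3, -1/12, -1/60, -1/360, …
g: a_k = 3, 6, -6, 12, -30, 84, -252, …
Sym-product of L_f,L_g gives L₀ (≤ ord 1).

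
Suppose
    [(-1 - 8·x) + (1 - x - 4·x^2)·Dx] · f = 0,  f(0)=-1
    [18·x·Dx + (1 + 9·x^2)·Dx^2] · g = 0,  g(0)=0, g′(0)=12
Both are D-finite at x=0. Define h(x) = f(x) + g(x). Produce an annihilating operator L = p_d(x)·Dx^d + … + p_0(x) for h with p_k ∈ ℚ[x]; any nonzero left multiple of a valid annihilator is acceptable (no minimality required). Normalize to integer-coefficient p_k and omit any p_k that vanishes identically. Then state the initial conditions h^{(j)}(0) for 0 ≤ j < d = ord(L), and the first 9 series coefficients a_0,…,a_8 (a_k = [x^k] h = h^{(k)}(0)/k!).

L = (-90 + 360·x + 6462·x^2 + 14688·x^3 + 63936·x^4 + 31104·x^6)·Dx + (36 + 294·x + 324·x^2 + 3198·x^3 + 13680·x^4 + 46080·x^5 + 3888·x^6 + 31104·x^7)·Dx^2 + (-5 - 16·x - 160·x^2 + 96·x^3 - 555·x^4 + 2304·x^5 + 4896·x^6 + 1296·x^7 + 5184·x^8)·Dx^3  (order 3).
h: a_k = -1, 11, -5, -45, -29, 647/5, -181, -11835/7, -1165, …
ICs: h(0) = -1, h′(0) = 11, h′′(0) = -10.

f: a_k = -1, -1, -5, -9, -29, -65, -181, -441, -1165, …
g: a_k = 0, 12, 0, -36, 0, 972/5, 0, -8748/7, 0, …
L₀ := lclm(L_f,L_g); ord L₀ ≤ 1+2.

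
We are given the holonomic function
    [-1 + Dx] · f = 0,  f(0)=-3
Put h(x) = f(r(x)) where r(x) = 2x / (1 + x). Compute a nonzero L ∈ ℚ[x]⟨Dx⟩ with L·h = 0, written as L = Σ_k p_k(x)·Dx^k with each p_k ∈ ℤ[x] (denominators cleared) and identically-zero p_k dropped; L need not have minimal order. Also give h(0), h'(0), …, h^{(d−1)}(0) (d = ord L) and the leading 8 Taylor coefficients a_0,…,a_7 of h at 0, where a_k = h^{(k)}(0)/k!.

f: a_k = -3, -3, -3/2, -1/2, -1/8, -1/40, -1/240, -1/1680, …
Change of var in L_f (x↦r) gives L₀.
L = -2 + (1 + 2·x + x^2)·Dx  (order 1).
h: a_k = -3, -6, 0, 2, -2, 6/5, -4/15, -10/21, …
ICs: h(0) = -3.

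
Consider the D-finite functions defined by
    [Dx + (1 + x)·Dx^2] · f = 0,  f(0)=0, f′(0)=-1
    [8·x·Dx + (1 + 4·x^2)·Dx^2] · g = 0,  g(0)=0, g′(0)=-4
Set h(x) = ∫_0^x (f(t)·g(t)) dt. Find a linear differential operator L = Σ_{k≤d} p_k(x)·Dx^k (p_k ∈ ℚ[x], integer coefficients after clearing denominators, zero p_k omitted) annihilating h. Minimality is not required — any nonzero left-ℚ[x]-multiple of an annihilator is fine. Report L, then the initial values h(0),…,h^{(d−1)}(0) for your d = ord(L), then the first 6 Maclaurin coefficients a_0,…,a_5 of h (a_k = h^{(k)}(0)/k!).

f: a_k = 0, -1, 1/2, -1/3, 1/4, -1/5, …
g: a_k = 0, -4, 0, 16/3, 0, -64/5, …
L₀ := L_f ⊗_s L_g (sym. prod.), ord ≤ 4.
∫: right-multiply L₀ by Dx.
L = (288 + 560·x + 3584·x^2 + 8640·x^3 + 7680·x^4 + 3328·x^5 + 1024·x^7)·Dx^2 + (258 + 1840·x + 6992·x^2 + 19264·x^3 + 29440·x^4 + 23808·x^5 + 8960·x^6 + 3072·x^7 + 3584·x^8)·Dx^3 + (36 + 628·x + 2496·x^2 + 6192·x^3 + 12288·x^4 + 15936·x^5 + 12288·x^6 + 5376·x^7 + 3072·x^8 + 2048·x^9)·Dx^4 + (17 + 66·x + 241·x^2 + 608·x^3 + 1152·x^4 + 1728·x^5 + 2016·x^6 + 1536·x^7 + 768·x^8 + 512·x^9 + 256·x^10)·Dx^5  (order 5).
h: a_k = 0, 0, 0, 4/3, -1/2, -4/5, …
ICs: h(0) = 0, h′(0) = 0, h′′(0) = 0, h′′′(0) = 8, h′′′′(0) = -12.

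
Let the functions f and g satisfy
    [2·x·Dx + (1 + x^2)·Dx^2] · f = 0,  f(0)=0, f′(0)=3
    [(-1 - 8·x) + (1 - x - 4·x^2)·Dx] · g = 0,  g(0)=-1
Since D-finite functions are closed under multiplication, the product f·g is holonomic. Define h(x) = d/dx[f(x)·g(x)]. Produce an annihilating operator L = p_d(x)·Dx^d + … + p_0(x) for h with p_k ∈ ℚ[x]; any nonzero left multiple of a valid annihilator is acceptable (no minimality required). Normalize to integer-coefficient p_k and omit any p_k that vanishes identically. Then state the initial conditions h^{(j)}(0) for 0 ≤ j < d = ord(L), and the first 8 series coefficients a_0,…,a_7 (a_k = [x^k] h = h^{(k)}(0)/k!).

f: a_k = 0, 3, 0, -1, 0, 3/5, 0, -3/7, …
g: a_k = -1, -1, -5, -9, -29, -65, -181, -441, …
L₀ := L_f ⊗_s L_g (sym. prod.), ord ≤ 2.
Derive L from L₀ (diff closure).
L = (86 + 318·x^2 + 96·x^3 + 576·x^4) + (13 + 106·x + 57·x^2 + 334·x^3 + 96·x^4 + 384·x^5)·Dx + (-4 + 3·x + x^2 + 19·x^3 + 53·x^4 + 16·x^5 + 48·x^6)·Dx^2  (order 2).
h: a_k = -3, -6, -42, -104, -413, -5598/5, -3616, -353632/35, …
ICs: h(0) = -3, h′(0) = -6.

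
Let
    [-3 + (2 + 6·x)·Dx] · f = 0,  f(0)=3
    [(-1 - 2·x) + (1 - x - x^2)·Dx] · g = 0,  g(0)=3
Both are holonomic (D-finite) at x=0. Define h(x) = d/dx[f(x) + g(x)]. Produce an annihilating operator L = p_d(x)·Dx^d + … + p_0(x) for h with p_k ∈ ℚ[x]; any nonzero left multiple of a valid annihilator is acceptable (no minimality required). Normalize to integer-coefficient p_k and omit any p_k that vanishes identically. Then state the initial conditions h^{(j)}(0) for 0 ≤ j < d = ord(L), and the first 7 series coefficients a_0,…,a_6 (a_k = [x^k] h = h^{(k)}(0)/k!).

f: a_k = 3, 9/2, -27/8, 81/16, -1215/128, 5103/256, -45927/1024, …
g: a_k = 3, 3, 6, 9, 15, 24, 39, …
L₀ := lclm(L_f,L_g); ord L₀ ≤ 1+1.
Derive L from L₀ (diff closure).
L = (-216 - 666·x - 972·x^2 - 468·x^3 - 270·x^4) + (-45 - 624·x - 2079·x^2 - 2688·x^3 - 1737·x^4 - 810·x^5)·Dx + (22 + 122·x + 146·x^2 - 162·x^3 - 426·x^4 - 474·x^5 - 180·x^6)·Dx^2  (order 2).
h: a_k = 15/2, 21/4, 675/16, 705/32, 56235/256, -17973/512, 2418759/2048, …
ICs: h(0) = 15/2, h′(0) = 21/4.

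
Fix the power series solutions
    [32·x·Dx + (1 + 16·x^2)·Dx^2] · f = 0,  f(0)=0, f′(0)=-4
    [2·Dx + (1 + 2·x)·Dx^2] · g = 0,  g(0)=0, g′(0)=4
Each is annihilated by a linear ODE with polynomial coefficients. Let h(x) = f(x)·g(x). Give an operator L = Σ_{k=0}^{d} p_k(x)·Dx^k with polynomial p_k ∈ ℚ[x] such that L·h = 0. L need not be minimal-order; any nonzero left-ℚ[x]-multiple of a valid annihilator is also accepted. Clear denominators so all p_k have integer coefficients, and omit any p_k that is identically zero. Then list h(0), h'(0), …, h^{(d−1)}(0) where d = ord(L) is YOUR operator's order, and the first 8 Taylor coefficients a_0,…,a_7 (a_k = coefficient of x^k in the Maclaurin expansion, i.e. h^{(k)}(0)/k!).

L = (2304 + 8960·x + 114688·x^2 + 552960·x^3 + 983040·x^4 + 851968·x^5 + 1048576·x^7)·Dx + (1032 + 14720·x + 111872·x^2 + 616448·x^3 + 1884160·x^4 + 3047424·x^5 + 2293760·x^6 + 1572864·x^7 + 3670016·x^8)·Dx^2 + (72 + 2512·x + 19968·x^2 + 99072·x^3 + 393216·x^4 + 1019904·x^5 + 1572864·x^6 + 1376256·x^7 + 1572864·x^8 + 2097152·x^9)·Dx^3 + (17 + 132·x + 964·x^2 + 4864·x^3 + 18432·x^4 + 55296·x^5 + 129024·x^6 + 196608·x^7 + 196608·x^8 + 262144·x^9 + 262144·x^10)·Dx^4  (order 4).
h: a_k = 0, 0, -16, 16, 64, -160/3, -34048/45, 11008/15, …
ICs: h(0) = 0, h′(0) = 0, h′′(0) = -32, h′′′(0) = 96.

f: a_k = 0, -4, 0, 64/3, 0, -1024/5, 0, 16384/7, …
g: a_k = 0, 4, -4, 16/3, -8, 64/5, -64/3, 256/7, …
Product ⇒ symmetric product L₀, ord ≤ 4.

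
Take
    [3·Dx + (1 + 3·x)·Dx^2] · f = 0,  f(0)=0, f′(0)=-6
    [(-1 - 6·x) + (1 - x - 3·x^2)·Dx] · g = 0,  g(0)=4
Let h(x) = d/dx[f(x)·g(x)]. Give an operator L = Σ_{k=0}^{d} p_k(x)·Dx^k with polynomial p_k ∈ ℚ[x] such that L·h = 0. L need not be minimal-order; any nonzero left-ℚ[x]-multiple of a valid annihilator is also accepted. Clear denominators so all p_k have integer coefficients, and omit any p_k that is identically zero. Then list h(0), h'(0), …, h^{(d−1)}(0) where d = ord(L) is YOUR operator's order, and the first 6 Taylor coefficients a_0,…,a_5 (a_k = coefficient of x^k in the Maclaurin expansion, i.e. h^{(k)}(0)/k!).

f: a_k = 0, -6, 9, -18, 81/2, -486/5, …
g: a_k = 4, 4, 16, 28, 76, 160, …
h₀=f·g: eliminate ⇒ L₀, order ≤ 2·1.
Derive L from L₀ (diff closure).
L = (34 + 162·x + 324·x^2) + (1 + 29·x + 180·x^2 + 252·x^3)·Dx + (-1 - 6·x - 2·x^2 + 33·x^3 + 36·x^4)·Dx^2  (order 2).
h: a_k = -24, 24, -396, 264, -3594, 13536/5, …
ICs: h(0) = -24, h′(0) = 24.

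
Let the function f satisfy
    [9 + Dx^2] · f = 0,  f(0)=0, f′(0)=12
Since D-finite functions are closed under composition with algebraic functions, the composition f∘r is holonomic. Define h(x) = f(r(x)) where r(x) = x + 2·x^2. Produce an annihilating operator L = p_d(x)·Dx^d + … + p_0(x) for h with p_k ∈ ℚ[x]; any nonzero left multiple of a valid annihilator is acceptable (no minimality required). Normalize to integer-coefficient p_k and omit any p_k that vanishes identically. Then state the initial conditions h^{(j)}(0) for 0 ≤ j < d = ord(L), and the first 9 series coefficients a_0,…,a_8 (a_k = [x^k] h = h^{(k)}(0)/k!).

f: a_k = 0, 12, 0, -18, 0, 81/10, 0, -243/140, 0, …
h₀=f(r): pull back L_f along r ⇒ L₀.
L = (9 + 108·x + 432·x^2 + 576·x^3) - 4·Dx + (1 + 4·x)·Dx^2  (order 2).
h: a_k = 0, 12, 24, -18, -108, -2079/10, -63, 45117/140, 6237/10, …
ICs: h(0) = 0, h′(0) = 12.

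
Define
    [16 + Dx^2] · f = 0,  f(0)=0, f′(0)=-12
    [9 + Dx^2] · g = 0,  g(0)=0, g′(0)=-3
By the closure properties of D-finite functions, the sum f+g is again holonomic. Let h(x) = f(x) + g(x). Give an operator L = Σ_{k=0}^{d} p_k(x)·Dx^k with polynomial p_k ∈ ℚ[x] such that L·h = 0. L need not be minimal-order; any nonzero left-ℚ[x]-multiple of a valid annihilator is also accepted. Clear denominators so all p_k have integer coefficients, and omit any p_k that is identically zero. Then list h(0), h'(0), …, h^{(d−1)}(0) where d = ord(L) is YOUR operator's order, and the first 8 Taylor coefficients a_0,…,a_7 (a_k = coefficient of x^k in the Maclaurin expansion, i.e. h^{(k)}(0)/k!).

f: a_k = 0, -12, 0, 32, 0, -128/5, 0, 1024/105, …
g: a_k = 0, -3, 0, 9/2, 0, -81/40, 0, 243/560, …
L₀ := lclm(L_f,L_g); ord L₀ ≤ 2+2.
L = 144 + 25·Dx^2 + Dx^4  (order 4).
h: a_k = 0, -15, 0, 73/2, 0, -221/8, 0, 17113/1680, …
ICs: h(0) = 0, h′(0) = -15, h′′(0) = 0, h′′′(0) = 219.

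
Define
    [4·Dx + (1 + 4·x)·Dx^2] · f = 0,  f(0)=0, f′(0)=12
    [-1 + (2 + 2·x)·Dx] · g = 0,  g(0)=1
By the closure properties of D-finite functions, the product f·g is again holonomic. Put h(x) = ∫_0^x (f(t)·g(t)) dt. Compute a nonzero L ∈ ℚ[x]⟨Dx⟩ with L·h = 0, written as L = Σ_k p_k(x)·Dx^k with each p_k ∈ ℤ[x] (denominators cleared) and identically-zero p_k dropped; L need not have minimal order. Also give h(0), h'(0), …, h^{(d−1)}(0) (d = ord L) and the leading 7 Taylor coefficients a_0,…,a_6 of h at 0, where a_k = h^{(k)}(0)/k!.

f: a_k = 0, 12, -24, 64, -192, 3072/5, -2048, …
g: a_k = 1, 1/2, -1/8, 1/16, -5/128, 7/256, -21/1024, …
L₀ := L_f ⊗_s L_g (sym. prod.), ord ≤ 2.
Integrate: L := L₀·Dx.
L = (-5 + 4·x)·Dx + (12 + 12·x)·Dx^2 + (4 + 24·x + 36·x^2 + 16·x^3)·Dx^3  (order 3).
h: a_k = 0, 0, 6, -6, 101/8, -125/4, 81349/960, …
ICs: h(0) = 0, h′(0) = 0, h′′(0) = 12.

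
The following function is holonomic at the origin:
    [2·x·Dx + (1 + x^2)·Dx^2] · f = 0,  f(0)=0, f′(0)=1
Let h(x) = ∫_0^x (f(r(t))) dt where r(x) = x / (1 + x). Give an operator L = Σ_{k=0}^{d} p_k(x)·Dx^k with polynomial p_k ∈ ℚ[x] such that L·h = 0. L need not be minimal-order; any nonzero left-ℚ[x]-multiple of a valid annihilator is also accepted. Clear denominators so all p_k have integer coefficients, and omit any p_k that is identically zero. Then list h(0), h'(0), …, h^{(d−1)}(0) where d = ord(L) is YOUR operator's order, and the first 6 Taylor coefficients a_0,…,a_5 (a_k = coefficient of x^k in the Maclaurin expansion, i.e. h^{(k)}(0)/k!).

f: a_k = 0, 1, 0, -1/3, 0, 1/5, …
f∘r: x↦r, Dx↦Dx/r' in L_f ⇒ L₀.
h=∫h₀ ⇒ L = L₀·Dx.
L = (2 + 4·x)·Dx^2 + (1 + 2·x + 2·x^2)·Dx^3  (order 3).
h: a_k = 0, 0, 1/2, -1/3, 1/6, 0, …
ICs: h(0) = 0, h′(0) = 0, h′′(0) = 1.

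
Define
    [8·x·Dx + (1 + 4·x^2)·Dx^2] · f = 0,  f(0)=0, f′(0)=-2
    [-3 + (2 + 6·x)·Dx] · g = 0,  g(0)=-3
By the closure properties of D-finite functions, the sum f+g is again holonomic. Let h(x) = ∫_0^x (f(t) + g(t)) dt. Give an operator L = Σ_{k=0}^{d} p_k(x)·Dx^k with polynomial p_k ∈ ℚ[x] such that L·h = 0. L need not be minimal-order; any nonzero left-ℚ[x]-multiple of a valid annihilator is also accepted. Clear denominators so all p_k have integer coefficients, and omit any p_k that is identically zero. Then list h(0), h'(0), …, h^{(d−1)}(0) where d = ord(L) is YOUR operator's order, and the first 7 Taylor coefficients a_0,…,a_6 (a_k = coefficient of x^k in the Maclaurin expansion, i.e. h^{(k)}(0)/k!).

f: a_k = 0, -2, 0, 8/3, 0, -32/5, 0, …
g: a_k = -3, -9/2, 27/8, -81/16, 1215/128, -5103/256, 45927/1024, …
h₀=f+g: left-lcm gives L₀, ord ≤ 3.
h=∫₀ˣh₀: take L = L₀·Dx.
L = (-48 - 360·x + 576·x^2 + 864·x^3)·Dx^2 + (-59 - 192·x - 120·x^2 + 2304·x^3 + 3024·x^4)·Dx^3 + (-6 + 14·x + 144·x^2 + 272·x^3 + 672·x^4 + 864·x^5)·Dx^4  (order 4).
h: a_k = 0, -3, -13/4, 9/8, -115/192, 243/128, -33707/7680, …
ICs: h(0) = 0, h′(0) = -3, h′′(0) = -13/2, h′′′(0) = 27/4.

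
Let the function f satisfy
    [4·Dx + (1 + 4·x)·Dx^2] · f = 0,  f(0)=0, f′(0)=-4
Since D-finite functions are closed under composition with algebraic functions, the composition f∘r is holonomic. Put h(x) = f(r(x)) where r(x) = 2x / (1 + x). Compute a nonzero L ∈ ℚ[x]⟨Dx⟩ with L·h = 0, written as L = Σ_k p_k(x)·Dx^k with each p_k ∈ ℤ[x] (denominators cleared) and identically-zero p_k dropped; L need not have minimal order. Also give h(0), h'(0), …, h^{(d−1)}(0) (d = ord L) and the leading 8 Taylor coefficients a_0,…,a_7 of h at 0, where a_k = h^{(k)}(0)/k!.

L = (10 + 18·x)·Dx + (1 + 10·x + 9·x^2)·Dx^2  (order 2).
h: a_k = 0, -8, 40, -728/3, 1640, -59048/5, 265720/3, -4782968/7, …
ICs: h(0) = 0, h′(0) = -8.

f: a_k = 0, -4, 8, -64/3, 64, -1024/5, 2048/3, -16384/7, …
L₀ from L_f via x↦r, Dx↦r'^{-1}Dx.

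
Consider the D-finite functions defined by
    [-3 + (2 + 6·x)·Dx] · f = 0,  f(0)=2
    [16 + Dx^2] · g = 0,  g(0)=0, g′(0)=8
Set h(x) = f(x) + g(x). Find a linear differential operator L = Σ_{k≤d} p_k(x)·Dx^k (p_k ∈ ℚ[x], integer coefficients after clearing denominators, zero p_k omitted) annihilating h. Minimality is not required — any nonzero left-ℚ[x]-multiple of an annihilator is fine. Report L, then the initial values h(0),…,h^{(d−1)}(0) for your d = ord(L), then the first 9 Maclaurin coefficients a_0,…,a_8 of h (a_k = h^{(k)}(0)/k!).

L = (-4368 - 18432·x - 27648·x^2) + (1760 + 17568·x + 55296·x^2 + 55296·x^3)·Dx + (-273 - 1152·x - 1728·x^2)·Dx^2 + (110 + 1098·x + 3456·x^2 + 3456·x^3)·Dx^3  (order 3).
h: a_k = 2, 11, -9/4, -431/24, -405/64, 58283/1920, -15309/512, 20636713/322560, -2814669/16384, …
ICs: h(0) = 2, h′(0) = 11, h′′(0) = -9/2.

f: a_k = 2, 3, -9/4, 27/8, -405/64, 1701/128, -15309/512, 72171/1024, -2814669/16384, …
g: a_k = 0, 8, 0, -64/3, 0, 256/15, 0, -2048/315, 0, …
h₀=f+g: left-lcm gives L₀, ord ≤ 3.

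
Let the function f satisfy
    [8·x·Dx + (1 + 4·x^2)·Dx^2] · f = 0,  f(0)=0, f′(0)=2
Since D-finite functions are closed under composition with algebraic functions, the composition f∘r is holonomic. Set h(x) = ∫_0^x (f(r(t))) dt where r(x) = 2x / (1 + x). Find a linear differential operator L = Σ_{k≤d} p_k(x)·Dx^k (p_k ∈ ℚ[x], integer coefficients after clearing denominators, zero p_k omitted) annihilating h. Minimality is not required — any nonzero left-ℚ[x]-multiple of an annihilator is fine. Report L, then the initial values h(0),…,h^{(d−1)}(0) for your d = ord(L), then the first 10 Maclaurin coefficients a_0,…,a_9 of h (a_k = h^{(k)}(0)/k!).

f: a_k = 0, 2, 0, -8/3, 0, 32/5, 0, -128/7, 0, 512/9, …
f∘r: x↦r, Dx↦Dx/r' in L_f ⇒ L₀.
Integrate: L := L₀·Dx.
L = (2 + 34·x)·Dx^2 + (1 + 2·x + 17·x^2)·Dx^3  (order 3).
h: a_k = 0, 0, 2, -4/3, -13/3, 12, 202/15, -2444/21, 727/14, 3220/3, …
ICs: h(0) = 0, h′(0) = 0, h′′(0) = 4.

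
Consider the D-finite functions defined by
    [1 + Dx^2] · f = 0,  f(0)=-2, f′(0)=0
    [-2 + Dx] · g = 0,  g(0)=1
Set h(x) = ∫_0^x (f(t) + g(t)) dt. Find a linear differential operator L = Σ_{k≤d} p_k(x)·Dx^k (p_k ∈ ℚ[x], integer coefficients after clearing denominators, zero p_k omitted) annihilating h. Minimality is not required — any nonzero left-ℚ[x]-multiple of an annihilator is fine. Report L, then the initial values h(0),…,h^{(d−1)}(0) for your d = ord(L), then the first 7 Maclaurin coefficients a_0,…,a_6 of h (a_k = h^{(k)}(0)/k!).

f: a_k = -2, 0, 1, 0, -1/12, 0, 1/360, …
g: a_k = 1, 2, 2, 4/3, 2/3, 4/15, 4/45, …
Weyl lclm of L_f,L_g ⇒ L₀ (ord ≤ 3).
h=∫₀ˣh₀: take L = L₀·Dx.
L = -2·Dx + Dx^2 - 2·Dx^3 + Dx^4  (order 4).
h: a_k = 0, -1, 1, 1, 1/3, 7/60, 2/45, …
ICs: h(0) = 0, h′(0) = -1, h′′(0) = 2, h′′′(0) = 6.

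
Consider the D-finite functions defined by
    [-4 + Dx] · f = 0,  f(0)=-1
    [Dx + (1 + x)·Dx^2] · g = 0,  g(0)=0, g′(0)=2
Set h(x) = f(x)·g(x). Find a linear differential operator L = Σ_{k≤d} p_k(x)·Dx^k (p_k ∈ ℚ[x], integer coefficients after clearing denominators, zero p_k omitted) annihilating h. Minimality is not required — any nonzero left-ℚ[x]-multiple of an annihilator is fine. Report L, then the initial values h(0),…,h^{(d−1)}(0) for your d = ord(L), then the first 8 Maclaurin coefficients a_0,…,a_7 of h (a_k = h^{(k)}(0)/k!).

L = (12 + 16·x) + (-7 - 8·x)·Dx + (1 + x)·Dx^2  (order 2).
h: a_k = 0, -2, -7, -38/3, -31/2, -72/5, -97/9, -2134/315, …
ICs: h(0) = 0, h′(0) = -2.

f: a_k = -1, -4, -8, -32/3, -32/3, -128/15, -256/45, -1024/315, …
g: a_k = 0, 2, -1, 2/3, -1/2, 2/5, -1/3, 2/7, …
L₀ := L_f ⊗_s L_g (sym. prod.), ord ≤ 2.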